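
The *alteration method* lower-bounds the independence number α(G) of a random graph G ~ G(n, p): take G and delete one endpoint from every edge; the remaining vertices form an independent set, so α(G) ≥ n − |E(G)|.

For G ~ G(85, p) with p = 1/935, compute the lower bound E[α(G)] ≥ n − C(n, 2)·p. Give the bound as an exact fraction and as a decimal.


E[|E(G)|] = C(85, 2)·p = 3570 · (1/935) = 42/11.
E[α(G)] ≥ n − E[|E(G)|] = 85 − 42/11 = 893/11.
Numerically: ≈ 81.1818.
(This is only a lower bound; the true E[α(G)] may be larger.)

E[α(G)] ≥ 893/11 ≈ 81.1818.


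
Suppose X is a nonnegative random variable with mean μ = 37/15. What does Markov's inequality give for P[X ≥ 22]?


μ = E[X] = 37/15, a = 22.
Markov: P[X ≥ 22] ≤ μ/a = (37/15)/22 = 37/330.
Numerically: ≈ 0.112.
(Since a = 22 > μ = 2.467, the bound 37/330 is < 1 and informative.)

P[X ≥ 22] ≤ 37/330 ≈ 0.112.


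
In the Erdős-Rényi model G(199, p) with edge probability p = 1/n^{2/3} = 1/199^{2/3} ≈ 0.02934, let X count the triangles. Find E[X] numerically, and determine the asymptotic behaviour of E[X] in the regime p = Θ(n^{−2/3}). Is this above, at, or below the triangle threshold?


Number of potential triangles: C(199, 3) = 1293699.
Each occurs with probability p³ ≈ (0.02934)³ ≈ 2.525189e-05.
By linearity: E[X] = C(199, 3)·p³ ≈ 1293699 · 2.525189e-05 ≈ 32.6683.
Since α = 2/3 < 1, p = c/n^{2/3} ≫ 1/n is above the triangle threshold p ~ 1/n. Asymptotically E[X] ~ (c³/6)·n^{3(1−α)} = (1³/6)·n^{1} → ∞; triangles are abundant w.h.p.

E[X] ≈ 32.6683; in regime p = Θ(1/n^{2/3}) E[X] diverges (above the triangle threshold p ~ 1/n).


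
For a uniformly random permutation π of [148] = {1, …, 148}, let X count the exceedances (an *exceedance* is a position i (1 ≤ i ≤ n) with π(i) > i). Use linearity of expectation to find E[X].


Write X = Σ_{i=1}^{148} X_i, where X_i = 1_{π(i) > i}.
For each fixed i, π(i) is uniform over {1, …, 148} (marginal of a uniform permutation), so P[π(i) > i] = (n − i)/n. Summing: Σ_{i=1}^{148} (n − i)/n = (0 + 1 + … + 147)/148 = 148(148 − 1)/(2·148) = (148 − 1)/2.
Hence E[X] = Σ_{i=1}^{148} (148 − i)/148 = 147/2 ≈ 73.5000.

E[X] = 147/2 = 73.5000.


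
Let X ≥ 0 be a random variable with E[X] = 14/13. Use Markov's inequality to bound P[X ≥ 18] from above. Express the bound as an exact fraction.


μ = E[X] = 14/13, a = 18.
Markov: P[X ≥ 18] ≤ μ/a = (14/13)/18 = 7/117.
Numerically: ≈ 0.0598.
(Since a = 18 > μ = 1.0769, the bound 7/117 is < 1 and informative.)

P[X ≥ 18] ≤ 7/117 ≈ 0.0598.


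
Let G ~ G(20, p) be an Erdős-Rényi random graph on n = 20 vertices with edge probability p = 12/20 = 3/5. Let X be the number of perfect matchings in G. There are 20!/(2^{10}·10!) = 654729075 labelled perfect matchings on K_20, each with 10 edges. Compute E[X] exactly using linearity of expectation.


K_20 has 20!/(2^{10}·10!) = 654729075 labelled perfect matchings.
For each such perfect matching H, let X_H = 1 if all 10 edges of H are present in G. Then P[X_H = 1] = p^{10} = (3/5)^{10} = 59049/9765625.
Summing the indicators: E[X] = Σ_H E[X_H] = 654729075 · p^{10} = 654729075 · 59049/9765625 = 1546443885987/390625.
Numerically: E[X] ≈ 3.9589e+06.

E[X] = 654729075 · (3/5)^{10} = 1546443885987/390625 ≈ 3.9589e+06.


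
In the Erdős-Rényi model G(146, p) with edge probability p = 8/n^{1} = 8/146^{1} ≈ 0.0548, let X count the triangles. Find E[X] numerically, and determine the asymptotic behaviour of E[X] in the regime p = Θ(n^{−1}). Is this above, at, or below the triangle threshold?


Number of potential triangles: C(146, 3) = 508080.
Each occurs with probability p³ ≈ (0.0548)³ ≈ 1.64517e-04.
By linearity: E[X] = C(146, 3)·p³ ≈ 508080 · 1.64517e-04 ≈ 83.588.
Here α = 1, so p = 8/n is exactly at the triangle threshold p ~ 1/n. Asymptotically E[X] → c³/6 = 8³/6 = 256/3 ≈ 85.333, a bounded constant. In this regime the triangle count is asymptotically Poisson(c³/6).

E[X] ≈ 83.588; in regime p = Θ(1/n^{1}) E[X] stays bounded (at the triangle threshold p ~ 1/n).


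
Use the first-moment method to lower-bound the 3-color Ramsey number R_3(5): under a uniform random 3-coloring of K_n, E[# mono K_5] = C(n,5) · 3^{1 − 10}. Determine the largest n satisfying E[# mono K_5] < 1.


We need C(n, 5) · 3^{1 − 10} < 1, i.e. C(n, 5) < 3^{10 − 1} = 19683.
Check values of n near the boundary:
  n = 14: C(14, 5) = 2002; 2002 < 19683? YES
  n = 15: C(15, 5) = 3003; 3003 < 19683? YES
  n = 16: C(16, 5) = 4368; 4368 < 19683? YES
  n = 17: C(17, 5) = 6188; 6188 < 19683? YES
  n = 18: C(18, 5) = 8568; 8568 < 19683? YES
  n = 19: C(19, 5) = 11628; 11628 < 19683? YES
  n = 20: C(20, 5) = 15504; 15504 < 19683? YES
  n = 21: C(21, 5) = 20349; 20349 < 19683? NO
  n = 22: C(22, 5) = 26334; 26334 < 19683? NO
The largest n with C(n, 5) < 19683 is n = 20 (where E[X] = 5168/6561 ≈ 0.787685). Hence R_3(5) > 20, i.e. R_3(5) ≥ 21.

Largest n = 20; hence R_3(5) > 20.


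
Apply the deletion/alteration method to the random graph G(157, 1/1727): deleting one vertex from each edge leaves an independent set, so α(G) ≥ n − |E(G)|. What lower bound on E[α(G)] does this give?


E[|E(G)|] = C(157, 2)·p = 12246 · (1/1727) = 78/11.
E[α(G)] ≥ n − E[|E(G)|] = 157 − 78/11 = 1649/11.
Numerically: ≈ 149.9091.
(This is only a lower bound; the true E[α(G)] may be larger.)

E[α(G)] ≥ 1649/11 ≈ 149.9091.


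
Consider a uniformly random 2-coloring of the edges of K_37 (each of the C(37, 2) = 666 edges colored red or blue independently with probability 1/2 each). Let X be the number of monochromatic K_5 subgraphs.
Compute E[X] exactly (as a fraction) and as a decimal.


Let X = Σ_S X_S over the C(37, 5) = 435897 subsets S of size 5, where X_S = 1 if the K_5 on S is monochromatic.
For a fixed S, the K_5 on S has C(5, 2) = 10 edges. P[all 10 edges red] = (1/2)^10, and likewise for blue, so P[monochromatic] = 2·(1/2)^10 = 2^{1 − 10} = 1/512.
Summing: E[X] = C(37, 5) · 2^{1 − 10} = 435897 · 1/512 = 435897/512.
Numerically: E[X] ≈ 851.361328.

E[X] = C(37,5)·2^(1−C(5,2)) = 435897/512 ≈ 851.361328.


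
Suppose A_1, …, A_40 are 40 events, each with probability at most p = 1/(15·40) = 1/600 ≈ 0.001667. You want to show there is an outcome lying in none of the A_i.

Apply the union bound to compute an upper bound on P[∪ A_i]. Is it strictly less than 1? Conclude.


Union bound: P[∪_{i=1}^{40} A_i] ≤ Σ_i P[A_i] ≤ 40·p = 40·(1/600) = 1/15.
Numerically: 1/15 ≈ 0.066667.
Is 1/15 < 1? YES.
Since P[∪ A_i] ≤ 1/15 < 1, the complement has P[∩ A_i^c] ≥ 1 − 1/15 = 14/15 > 0, so some outcome avoids every A_i.

40·p = 1/15 ≈ 0.066667; existence CERTIFIED by the union bound.


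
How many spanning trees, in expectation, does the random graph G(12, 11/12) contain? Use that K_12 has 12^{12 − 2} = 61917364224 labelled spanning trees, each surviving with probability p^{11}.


K_12 has 12^{12 − 2} = 61917364224 labelled spanning trees.
For each such spanning tree H, let X_H = 1 if all 11 edges of H are present in G. Then P[X_H = 1] = p^{11} = (11/12)^{11} = 285311670611/743008370688.
By linearity: E[X] = Σ_H E[X_H] = 61917364224 · p^{11} = 61917364224 · 285311670611/743008370688 = 285311670611/12.
Numerically: E[X] ≈ 2.378e+10.

E[X] = 61917364224 · (11/12)^{11} = 285311670611/12 ≈ 2.378e+10.


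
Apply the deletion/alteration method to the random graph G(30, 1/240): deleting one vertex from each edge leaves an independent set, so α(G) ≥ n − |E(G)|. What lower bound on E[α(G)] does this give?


E[|E(G)|] = C(30, 2)·p = 435 · (1/240) = 29/16.
E[α(G)] ≥ n − E[|E(G)|] = 30 − 29/16 = 451/16.
Numerically: ≈ 28.1875.
(This is only a lower bound; the true E[α(G)] may be larger.)

E[α(G)] ≥ 451/16 ≈ 28.1875.


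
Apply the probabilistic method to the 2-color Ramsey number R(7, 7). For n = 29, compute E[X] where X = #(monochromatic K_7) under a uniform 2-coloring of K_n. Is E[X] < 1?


E[X] = C(29, 7) · 2^{1 − 21} = 1560780 · 2^{−20} = 1560780/1048576.
As a reduced fraction: E[X] = 390195/262144 ≈ 1.488476.
Is E[X] < 1? NO.
Since E[X] ≥ 1, the first-moment bound is inconclusive at n = 29; it does NOT by itself certify R(7, 7) > 29.

E[X] = 390195/262144 ≈ 1.488476; E[X] ≥ 1; first-moment method inconclusive here.


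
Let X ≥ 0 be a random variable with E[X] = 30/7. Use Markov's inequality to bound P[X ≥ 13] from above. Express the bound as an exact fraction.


μ = E[X] = 30/7, a = 13.
Markov: P[X ≥ 13] ≤ μ/a = (30/7)/13 = 30/91.
Numerically: ≈ 0.32967.
(Since a = 13 > μ = 4.28571, the bound 30/91 is < 1 and informative.)

P[X ≥ 13] ≤ 30/91 ≈ 0.32967.


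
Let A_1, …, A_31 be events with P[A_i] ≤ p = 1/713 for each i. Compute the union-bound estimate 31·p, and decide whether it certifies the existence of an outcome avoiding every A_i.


Union bound: P[∪_{i=1}^{31} A_i] ≤ Σ_i P[A_i] ≤ 31·p = 31·(1/713) = 1/23.
Numerically: 1/23 ≈ 0.043.
Is 1/23 < 1? YES.
Since P[∪ A_i] ≤ 1/23 < 1, the complement has P[∩ A_i^c] ≥ 1 − 1/23 = 22/23 > 0, so some outcome avoids every A_i.

31·p = 1/23 ≈ 0.043; existence CERTIFIED by the union bound.


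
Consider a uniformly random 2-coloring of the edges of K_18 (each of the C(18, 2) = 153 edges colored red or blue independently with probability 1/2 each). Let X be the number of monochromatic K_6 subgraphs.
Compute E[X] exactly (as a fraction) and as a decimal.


Let X = Σ_S X_S over the C(18, 6) = 18564 subsets S of size 6, where X_S = 1 if the K_6 on S is monochromatic.
For a fixed S, the K_6 on S has C(6, 2) = 15 edges. P[all 15 edges red] = (1/2)^15, and likewise for blue, so P[monochromatic] = 2·(1/2)^15 = 2^{1 − 15} = 1/16384.
Summing: E[X] = C(18, 6) · 2^{1 − 15} = 18564 · 1/16384 = 4641/4096.
Numerically: E[X] ≈ 1.133057.

E[X] = C(18,6)·2^(1−C(6,2)) = 4641/4096 ≈ 1.133057.


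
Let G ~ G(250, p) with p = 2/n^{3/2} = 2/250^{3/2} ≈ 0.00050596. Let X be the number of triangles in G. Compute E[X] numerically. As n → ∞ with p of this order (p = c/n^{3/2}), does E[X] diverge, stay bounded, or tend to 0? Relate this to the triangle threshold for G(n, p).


Number of potential triangles: C(250, 3) = 2573000.
Each occurs with probability p³ ≈ (0.00050596)³ ≈ 1.2952689e-10.
By linearity: E[X] = C(250, 3)·p³ ≈ 2573000 · 1.2952689e-10 ≈ 0.00033.
Since α = 3/2 > 1, p = c/n^{3/2} = o(1/n) is below the triangle threshold p ~ 1/n. Asymptotically E[X] ~ (c³/6)·n^{3(1−α)} = (2³/6)·n^{-1.5} → 0, so by Markov's inequality G has no triangles w.h.p.

E[X] ≈ 0.00033; in regime p = Θ(1/n^{3/2}) E[X] tends to 0 (below the triangle threshold p ~ 1/n).


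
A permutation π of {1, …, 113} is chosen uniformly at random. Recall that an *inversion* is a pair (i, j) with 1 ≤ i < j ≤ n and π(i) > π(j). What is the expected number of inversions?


Write X = Σ X_I over the C(113, 2) = 6328 pairs i < j, with X_I the indicator of one inversion.
There are 6328 indicators.
For each fixed pair i < j, the values π(i) and π(j) are two distinct elements of {1, …, 113} in uniformly random order; by symmetry P[π(i) > π(j)] = 1/2.
By linearity: E[X] = 6328 · (1/2) = C(113, 2) · (1/2) = 6328/2 = 3164 ≈ 3164.000.

E[X] = 3164 = 3164.000.


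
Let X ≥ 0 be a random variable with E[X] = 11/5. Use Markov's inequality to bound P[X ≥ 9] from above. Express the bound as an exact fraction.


μ = E[X] = 11/5, a = 9.
Markov: P[X ≥ 9] ≤ μ/a = (11/5)/9 = 11/45.
Numerically: ≈ 0.244444.
(Since a = 9 > μ = 2.200000, the bound 11/45 is < 1 and informative.)

P[X ≥ 9] ≤ 11/45 ≈ 0.244444.


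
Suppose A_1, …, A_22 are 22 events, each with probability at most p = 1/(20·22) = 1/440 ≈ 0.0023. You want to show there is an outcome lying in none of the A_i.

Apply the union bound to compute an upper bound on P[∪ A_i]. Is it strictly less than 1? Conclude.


Union bound: P[∪_{i=1}^{22} A_i] ≤ Σ_i P[A_i] ≤ 22·p = 22·(1/440) = 1/20.
Numerically: 1/20 ≈ 0.0500.
Is 1/20 < 1? YES.
Since P[∪ A_i] ≤ 1/20 < 1, the complement has P[∩ A_i^c] ≥ 1 − 1/20 = 19/20 > 0, so some outcome avoids every A_i.

22·p = 1/20 ≈ 0.0500; existence CERTIFIED by the union bound.


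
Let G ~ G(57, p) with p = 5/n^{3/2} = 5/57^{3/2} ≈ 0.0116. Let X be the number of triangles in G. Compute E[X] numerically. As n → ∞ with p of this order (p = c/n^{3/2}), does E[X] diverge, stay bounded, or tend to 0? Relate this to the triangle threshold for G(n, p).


Number of potential triangles: C(57, 3) = 29260.
Each occurs with probability p³ ≈ (0.0116)³ ≈ 1.56846e-06.
By linearity: E[X] = C(57, 3)·p³ ≈ 29260 · 1.56846e-06 ≈ 0.046.
Since α = 3/2 > 1, p = c/n^{3/2} = o(1/n) is below the triangle threshold p ~ 1/n. Asymptotically E[X] ~ (c³/6)·n^{3(1−α)} = (5³/6)·n^{-1.5} → 0, so by Markov's inequality G has no triangles w.h.p.

E[X] ≈ 0.046; in regime p = Θ(1/n^{3/2}) E[X] tends to 0 (below the triangle threshold p ~ 1/n).


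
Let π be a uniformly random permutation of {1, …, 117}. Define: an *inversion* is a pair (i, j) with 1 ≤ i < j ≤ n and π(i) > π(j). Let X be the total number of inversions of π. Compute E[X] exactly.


Write X = Σ X_I over the C(117, 2) = 6786 pairs i < j, with X_I the indicator of one inversion.
There are 6786 indicators.
For each fixed pair i < j, the values π(i) and π(j) are two distinct elements of {1, …, 117} in uniformly random order; by symmetry P[π(i) > π(j)] = 1/2.
By linearity: E[X] = 6786 · (1/2) = C(117, 2) · (1/2) = 6786/2 = 3393 ≈ 3393.000.

E[X] = 3393 = 3393.000.


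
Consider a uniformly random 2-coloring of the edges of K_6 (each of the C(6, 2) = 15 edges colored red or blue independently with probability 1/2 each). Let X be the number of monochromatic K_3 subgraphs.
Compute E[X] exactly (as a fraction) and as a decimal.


Let X = Σ_S X_S over the C(6, 3) = 20 subsets S of size 3, where X_S = 1 if the K_3 on S is monochromatic.
For a fixed S, the K_3 on S has C(3, 2) = 3 edges. P[all 3 edges red] = (1/2)^3, and likewise for blue, so P[monochromatic] = 2·(1/2)^3 = 2^{1 − 3} = 1/4.
By linearity of expectation: E[X] = C(6, 3) · 2^{1 − 3} = 20 · 1/4 = 5.
Numerically: E[X] ≈ 5.000000.

E[X] = C(6,3)·2^(1−C(3,2)) = 5 ≈ 5.000000.


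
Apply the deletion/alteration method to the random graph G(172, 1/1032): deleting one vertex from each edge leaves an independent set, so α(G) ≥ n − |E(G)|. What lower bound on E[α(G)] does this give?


E[|E(G)|] = C(172, 2)·p = 14706 · (1/1032) = 57/4.
E[α(G)] ≥ n − E[|E(G)|] = 172 − 57/4 = 631/4.
Numerically: ≈ 157.7500.
(This is only a lower bound; the true E[α(G)] may be larger.)

E[α(G)] ≥ 631/4 ≈ 157.7500.


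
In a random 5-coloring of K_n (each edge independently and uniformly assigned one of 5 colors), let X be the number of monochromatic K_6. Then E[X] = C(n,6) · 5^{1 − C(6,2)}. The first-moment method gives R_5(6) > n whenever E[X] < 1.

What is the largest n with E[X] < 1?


We need C(n, 6) · 5^{1 − 15} < 1, i.e. C(n, 6) < 5^{15 − 1} = 6103515625.
Check values of n near the boundary:
  n = 129: C(129, 6) = 5688177600; 5688177600 < 6103515625? YES
  n = 130: C(130, 6) = 5963412000; 5963412000 < 6103515625? YES
  n = 131: C(131, 6) = 6249655776; 6249655776 < 6103515625? NO
The largest n with C(n, 6) < 6103515625 is n = 130 (where E[X] = 47707296/48828125 ≈ 0.9770). Hence R_5(6) > 130, i.e. R_5(6) ≥ 131.

Largest n = 130; hence R_5(6) > 130.


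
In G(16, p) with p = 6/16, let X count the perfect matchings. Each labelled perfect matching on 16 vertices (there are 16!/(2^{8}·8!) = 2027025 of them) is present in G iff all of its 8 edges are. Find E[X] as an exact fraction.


K_16 has 16!/(2^{8}·8!) = 2027025 labelled perfect matchings.
For each such perfect matching H, let X_H = 1 if all 8 edges of H are present in G. Then P[X_H = 1] = p^{8} = (3/8)^{8} = 6561/16777216.
By linearity: E[X] = Σ_H E[X_H] = 2027025 · p^{8} = 2027025 · 6561/16777216 = 13299311025/16777216.
Numerically: E[X] ≈ 792.7.

E[X] = 2027025 · (3/8)^{8} = 13299311025/16777216 ≈ 792.7.


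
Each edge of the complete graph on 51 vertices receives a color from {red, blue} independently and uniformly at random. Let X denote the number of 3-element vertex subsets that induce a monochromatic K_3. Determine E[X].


Let X = Σ_S X_S over the C(51, 3) = 20825 subsets S of size 3, where X_S = 1 if the K_3 on S is monochromatic.
For a fixed S, the K_3 on S has C(3, 2) = 3 edges. P[all 3 edges red] = (1/2)^3, and likewise for blue, so P[monochromatic] = 2·(1/2)^3 = 2^{1 − 3} = 1/4.
Summing: E[X] = C(51, 3) · 2^{1 − 3} = 20825 · 1/4 = 20825/4.
Numerically: E[X] ≈ 5206.250000.

E[X] = C(51,3)·2^(1−C(3,2)) = 20825/4 ≈ 5206.250000.


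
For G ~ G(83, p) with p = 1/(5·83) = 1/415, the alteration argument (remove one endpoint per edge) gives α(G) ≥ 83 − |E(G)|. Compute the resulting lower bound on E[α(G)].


E[|E(G)|] = C(83, 2)·p = 3403 · (1/415) = 41/5.
E[α(G)] ≥ n − E[|E(G)|] = 83 − 41/5 = 374/5.
Numerically: ≈ 74.8000.
(This is only a lower bound; the true E[α(G)] may be larger.)

E[α(G)] ≥ 374/5 ≈ 74.8000.


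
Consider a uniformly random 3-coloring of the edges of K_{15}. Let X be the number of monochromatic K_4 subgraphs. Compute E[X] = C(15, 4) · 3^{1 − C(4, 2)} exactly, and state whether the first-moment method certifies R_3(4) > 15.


E[X] = C(15, 4) · 3^{1 − 6} = 1365 · 3^{−5} = 1365/243.
As a reduced fraction: E[X] = 455/81 ≈ 5.61728.
Is E[X] < 1? NO.
Since E[X] ≥ 1, the first-moment bound is inconclusive at n = 15; it does NOT by itself certify R_3(4) > 15.

E[X] = 455/81 ≈ 5.61728; E[X] ≥ 1; first-moment method inconclusive here.


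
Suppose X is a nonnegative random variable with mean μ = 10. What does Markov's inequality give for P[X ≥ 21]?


μ = E[X] = 10, a = 21.
Markov: P[X ≥ 21] ≤ μ/a = (10)/21 = 10/21.
Numerically: ≈ 0.4762.
(Since a = 21 > μ = 10.0000, the bound 10/21 is < 1 and informative.)

P[X ≥ 21] ≤ 10/21 ≈ 0.4762.


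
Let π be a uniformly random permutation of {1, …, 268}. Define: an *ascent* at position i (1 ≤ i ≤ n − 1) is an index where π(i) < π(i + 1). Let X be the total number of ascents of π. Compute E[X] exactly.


Write X = Σ X_I over i = 1, …, 267, with X_I the indicator of one ascent.
There are 267 indicators.
For each fixed i, the pair (π(i), π(i+1)) is a uniformly random ordered pair of distinct values from {1, …, 268}; by symmetry P[π(i) < π(i+1)] = 1/2.
By linearity: E[X] = 267 · (1/2) = (268 − 1) · (1/2) = 267/2 ≈ 133.500.

E[X] = 267/2 = 133.500.


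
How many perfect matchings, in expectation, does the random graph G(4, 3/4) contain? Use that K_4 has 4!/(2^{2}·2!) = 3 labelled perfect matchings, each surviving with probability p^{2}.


K_4 has 4!/(2^{2}·2!) = 3 labelled perfect matchings.
For each such perfect matching H, let X_H = 1 if all 2 edges of H are present in G. Then P[X_H = 1] = p^{2} = (3/4)^{2} = 9/16.
Summing the indicators: E[X] = Σ_H E[X_H] = 3 · p^{2} = 3 · 9/16 = 27/16.
Numerically: E[X] ≈ 1.6875.

E[X] = 3 · (3/4)^{2} = 27/16 ≈ 1.6875.


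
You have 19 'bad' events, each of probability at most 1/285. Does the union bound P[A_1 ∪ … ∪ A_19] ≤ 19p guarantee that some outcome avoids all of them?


Union bound: P[∪_{i=1}^{19} A_i] ≤ Σ_i P[A_i] ≤ 19·p = 19·(1/285) = 1/15.
Numerically: 1/15 ≈ 0.0667.
Is 1/15 < 1? YES.
Since P[∪ A_i] ≤ 1/15 < 1, the complement has P[∩ A_i^c] ≥ 1 − 1/15 = 14/15 > 0, so some outcome avoids every A_i.

19·p = 1/15 ≈ 0.0667; existence CERTIFIED by the union bound.


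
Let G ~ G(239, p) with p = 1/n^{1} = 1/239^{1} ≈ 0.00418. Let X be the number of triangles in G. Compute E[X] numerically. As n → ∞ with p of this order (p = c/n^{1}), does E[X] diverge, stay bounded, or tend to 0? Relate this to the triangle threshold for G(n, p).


Number of potential triangles: C(239, 3) = 2246839.
Each occurs with probability p³ ≈ (0.00418)³ ≈ 7.32498e-08.
By linearity: E[X] = C(239, 3)·p³ ≈ 2246839 · 7.32498e-08 ≈ 0.165.
Here α = 1, so p = 1/n is exactly at the triangle threshold p ~ 1/n. Asymptotically E[X] → c³/6 = 1³/6 = 1/6 ≈ 0.167, a bounded constant. In this regime the triangle count is asymptotically Poisson(c³/6).

E[X] ≈ 0.165; in regime p = Θ(1/n^{1}) E[X] stays bounded (at the triangle threshold p ~ 1/n).


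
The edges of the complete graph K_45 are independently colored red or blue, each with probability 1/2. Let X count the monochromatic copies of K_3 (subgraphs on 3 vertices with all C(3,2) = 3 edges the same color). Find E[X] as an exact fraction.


Let X = Σ_S X_S over the C(45, 3) = 14190 subsets S of size 3, where X_S = 1 if the K_3 on S is monochromatic.
For a fixed S, the K_3 on S has C(3, 2) = 3 edges. P[all 3 edges red] = (1/2)^3, and likewise for blue, so P[monochromatic] = 2·(1/2)^3 = 2^{1 − 3} = 1/4.
By linearity: E[X] = C(45, 3) · 2^{1 − 3} = 14190 · 1/4 = 7095/2.
Numerically: E[X] ≈ 3547.5000.

E[X] = C(45,3)·2^(1−C(3,2)) = 7095/2 ≈ 3547.5000.


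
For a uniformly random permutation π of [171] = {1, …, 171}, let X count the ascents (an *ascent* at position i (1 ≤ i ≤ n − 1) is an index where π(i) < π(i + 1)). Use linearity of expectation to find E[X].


Write X = Σ X_I over i = 1, …, 170, with X_I the indicator of one ascent.
There are 170 indicators.
For each fixed i, the pair (π(i), π(i+1)) is a uniformly random ordered pair of distinct values from {1, …, 171}; by symmetry P[π(i) < π(i+1)] = 1/2.
By linearity: E[X] = 170 · (1/2) = (171 − 1) · (1/2) = 85 ≈ 85.000000.

E[X] = 85 = 85.000000.


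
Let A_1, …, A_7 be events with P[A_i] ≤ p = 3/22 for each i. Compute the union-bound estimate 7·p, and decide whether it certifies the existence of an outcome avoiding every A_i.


Union bound: P[∪_{i=1}^{7} A_i] ≤ Σ_i P[A_i] ≤ 7·p = 7·(3/22) = 21/22.
Numerically: 21/22 ≈ 0.954545.
Is 21/22 < 1? YES.
Since P[∪ A_i] ≤ 21/22 < 1, the complement has P[∩ A_i^c] ≥ 1 − 21/22 = 1/22 > 0, so some outcome avoids every A_i.

7·p = 21/22 ≈ 0.954545; existence CERTIFIED by the union bound.


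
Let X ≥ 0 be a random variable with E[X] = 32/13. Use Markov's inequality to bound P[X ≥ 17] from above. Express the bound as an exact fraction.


μ = E[X] = 32/13, a = 17.
Markov: P[X ≥ 17] ≤ μ/a = (32/13)/17 = 32/221.
Numerically: ≈ 0.14480.
(Since a = 17 > μ = 2.46154, the bound 32/221 is < 1 and informative.)

P[X ≥ 17] ≤ 32/221 ≈ 0.14480.


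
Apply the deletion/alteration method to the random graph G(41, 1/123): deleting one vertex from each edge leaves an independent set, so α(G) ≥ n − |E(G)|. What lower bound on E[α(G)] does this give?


E[|E(G)|] = C(41, 2)·p = 820 · (1/123) = 20/3.
E[α(G)] ≥ n − E[|E(G)|] = 41 − 20/3 = 103/3.
Numerically: ≈ 34.33333.
(This is only a lower bound; the true E[α(G)] may be larger.)

E[α(G)] ≥ 103/3 ≈ 34.33333.


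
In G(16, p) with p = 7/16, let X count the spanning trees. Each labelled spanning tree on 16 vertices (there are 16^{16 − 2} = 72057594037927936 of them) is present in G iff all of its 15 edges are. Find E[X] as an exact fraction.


K_16 has 16^{16 − 2} = 72057594037927936 labelled spanning trees.
For each such spanning tree H, let X_H = 1 if all 15 edges of H are present in G. Then P[X_H = 1] = p^{15} = (7/16)^{15} = 4747561509943/1152921504606846976.
By linearity: E[X] = Σ_H E[X_H] = 72057594037927936 · p^{15} = 72057594037927936 · 4747561509943/1152921504606846976 = 4747561509943/16.
Numerically: E[X] ≈ 2.9672e+11.

E[X] = 72057594037927936 · (7/16)^{15} = 4747561509943/16 ≈ 2.9672e+11.


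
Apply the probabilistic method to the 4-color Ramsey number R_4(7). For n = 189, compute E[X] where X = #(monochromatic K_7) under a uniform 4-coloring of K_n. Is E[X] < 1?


E[X] = C(189, 7) · 4^{1 − 21} = 1527510868092 · 4^{−20} = 1527510868092/1099511627776.
As a reduced fraction: E[X] = 381877717023/274877906944 ≈ 1.389263.
Is E[X] < 1? NO.
Since E[X] ≥ 1, the first-moment bound is inconclusive at n = 189; it does NOT by itself certify R_4(7) > 189.

E[X] = 381877717023/274877906944 ≈ 1.389263; E[X] ≥ 1; first-moment method inconclusive here.


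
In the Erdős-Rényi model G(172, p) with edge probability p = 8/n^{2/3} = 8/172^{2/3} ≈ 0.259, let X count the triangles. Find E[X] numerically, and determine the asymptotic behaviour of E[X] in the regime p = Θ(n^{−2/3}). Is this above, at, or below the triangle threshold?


Number of potential triangles: C(172, 3) = 833340.
Each occurs with probability p³ ≈ (0.259)³ ≈ 1.73067e-02.
By linearity: E[X] = C(172, 3)·p³ ≈ 833340 · 1.73067e-02 ≈ 14422.326.
Since α = 2/3 < 1, p = c/n^{2/3} ≫ 1/n is above the triangle threshold p ~ 1/n. Asymptotically E[X] ~ (c³/6)·n^{3(1−α)} = (8³/6)·n^{1} → ∞; triangles are abundant w.h.p.

E[X] ≈ 14422.326; in regime p = Θ(1/n^{2/3}) E[X] diverges (above the triangle threshold p ~ 1/n).


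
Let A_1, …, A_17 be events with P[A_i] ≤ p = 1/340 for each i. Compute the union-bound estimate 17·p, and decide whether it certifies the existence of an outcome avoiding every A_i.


Union bound: P[∪_{i=1}^{17} A_i] ≤ Σ_i P[A_i] ≤ 17·p = 17·(1/340) = 1/20.
Numerically: 1/20 ≈ 0.050.
Is 1/20 < 1? YES.
Since P[∪ A_i] ≤ 1/20 < 1, the complement has P[∩ A_i^c] ≥ 1 − 1/20 = 19/20 > 0, so some outcome avoids every A_i.

17·p = 1/20 ≈ 0.050; existence CERTIFIED by the union bound.


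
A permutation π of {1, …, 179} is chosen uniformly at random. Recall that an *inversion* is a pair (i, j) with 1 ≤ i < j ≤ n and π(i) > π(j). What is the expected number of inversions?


Write X = Σ X_I over the C(179, 2) = 15931 pairs i < j, with X_I the indicator of one inversion.
There are 15931 indicators.
For each fixed pair i < j, the values π(i) and π(j) are two distinct elements of {1, …, 179} in uniformly random order; by symmetry P[π(i) > π(j)] = 1/2.
By linearity: E[X] = 15931 · (1/2) = C(179, 2) · (1/2) = 15931/2 = 15931/2 ≈ 7965.500.

E[X] = 15931/2 = 7965.500.


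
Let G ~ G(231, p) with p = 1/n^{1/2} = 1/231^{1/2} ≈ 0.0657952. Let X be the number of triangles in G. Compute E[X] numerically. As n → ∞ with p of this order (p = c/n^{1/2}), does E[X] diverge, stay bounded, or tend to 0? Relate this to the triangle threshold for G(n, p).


Number of potential triangles: C(231, 3) = 2027795.
Each occurs with probability p³ ≈ (0.0657952)³ ≈ 2.84827574e-04.
By linearity: E[X] = C(231, 3)·p³ ≈ 2027795 · 2.84827574e-04 ≈ 577.571930.
Since α = 1/2 < 1, p = c/n^{1/2} ≫ 1/n is above the triangle threshold p ~ 1/n. Asymptotically E[X] ~ (c³/6)·n^{3(1−α)} = (1³/6)·n^{1.5} → ∞; triangles are abundant w.h.p.

E[X] ≈ 577.571930; in regime p = Θ(1/n^{1/2}) E[X] diverges (above the triangle threshold p ~ 1/n).


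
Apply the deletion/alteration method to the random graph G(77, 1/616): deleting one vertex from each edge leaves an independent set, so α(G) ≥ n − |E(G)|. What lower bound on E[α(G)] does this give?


E[|E(G)|] = C(77, 2)·p = 2926 · (1/616) = 19/4.
E[α(G)] ≥ n − E[|E(G)|] = 77 − 19/4 = 289/4.
Numerically: ≈ 72.250.
(This is only a lower bound; the true E[α(G)] may be larger.)

E[α(G)] ≥ 289/4 ≈ 72.250.


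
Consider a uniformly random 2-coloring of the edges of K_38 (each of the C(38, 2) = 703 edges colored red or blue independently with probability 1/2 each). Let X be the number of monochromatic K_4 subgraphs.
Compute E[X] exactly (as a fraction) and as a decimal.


Let X = Σ_S X_S over the C(38, 4) = 73815 subsets S of size 4, where X_S = 1 if the K_4 on S is monochromatic.
For a fixed S, the K_4 on S has C(4, 2) = 6 edges. P[all 6 edges red] = (1/2)^6, and likewise for blue, so P[monochromatic] = 2·(1/2)^6 = 2^{1 − 6} = 1/32.
By linearity: E[X] = C(38, 4) · 2^{1 − 6} = 73815 · 1/32 = 73815/32.
Numerically: E[X] ≈ 2306.718750.

E[X] = C(38,4)·2^(1−C(4,2)) = 73815/32 ≈ 2306.718750.


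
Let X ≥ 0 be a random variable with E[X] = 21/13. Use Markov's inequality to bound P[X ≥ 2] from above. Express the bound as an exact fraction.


μ = E[X] = 21/13, a = 2.
Markov: P[X ≥ 2] ≤ μ/a = (21/13)/2 = 21/26.
Numerically: ≈ 0.80769.
(Since a = 2 > μ = 1.61538, the bound 21/26 is < 1 and informative.)

P[X ≥ 2] ≤ 21/26 ≈ 0.80769.


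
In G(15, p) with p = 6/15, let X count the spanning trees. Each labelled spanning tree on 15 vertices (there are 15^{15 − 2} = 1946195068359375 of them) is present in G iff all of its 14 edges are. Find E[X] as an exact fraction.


K_15 has 15^{15 − 2} = 1946195068359375 labelled spanning trees.
For each such spanning tree H, let X_H = 1 if all 14 edges of H are present in G. Then P[X_H = 1] = p^{14} = (2/5)^{14} = 16384/6103515625.
By linearity: E[X] = Σ_H E[X_H] = 1946195068359375 · p^{14} = 1946195068359375 · 16384/6103515625 = 26121388032/5.
Numerically: E[X] ≈ 5.224e+09.

E[X] = 1946195068359375 · (2/5)^{14} = 26121388032/5 ≈ 5.224e+09.


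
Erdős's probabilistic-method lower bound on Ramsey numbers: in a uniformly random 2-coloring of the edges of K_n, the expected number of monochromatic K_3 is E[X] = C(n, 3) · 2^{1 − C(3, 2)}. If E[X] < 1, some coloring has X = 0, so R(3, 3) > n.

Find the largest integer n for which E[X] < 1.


We need C(n, 3) · 2^{1 − 3} < 1, i.e. C(n, 3) < 2^{3 − 1} = 4.
Check values of n near the boundary:
  n = 3: C(3, 3) = 1; 1 < 4? YES
  n = 4: C(4, 3) = 4; 4 < 4? NO
The largest n with C(n, 3) < 4 is n = 3 (where E[X] = 1/4 ≈ 0.250000). Hence R(3, 3) > 3, i.e. R(3, 3) ≥ 4.

Largest n = 3; hence R(3, 3) > 3.


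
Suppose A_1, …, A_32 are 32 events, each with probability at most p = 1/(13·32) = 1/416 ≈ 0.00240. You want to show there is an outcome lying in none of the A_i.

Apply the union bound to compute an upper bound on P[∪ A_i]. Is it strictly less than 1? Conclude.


Union bound: P[∪_{i=1}^{32} A_i] ≤ Σ_i P[A_i] ≤ 32·p = 32·(1/416) = 1/13.
Numerically: 1/13 ≈ 0.07692.
Is 1/13 < 1? YES.
Since P[∪ A_i] ≤ 1/13 < 1, the complement has P[∩ A_i^c] ≥ 1 − 1/13 = 12/13 > 0, so some outcome avoids every A_i.

32·p = 1/13 ≈ 0.07692; existence CERTIFIED by the union bound.


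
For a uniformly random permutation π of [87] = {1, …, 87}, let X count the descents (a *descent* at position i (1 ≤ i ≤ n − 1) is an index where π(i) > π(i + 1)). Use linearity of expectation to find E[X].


Write X = Σ X_I over i = 1, …, 86, with X_I the indicator of one descent.
There are 86 indicators.
For each fixed i, the pair (π(i), π(i+1)) is a uniformly random ordered pair of distinct values from {1, …, 87}; by symmetry P[π(i) > π(i+1)] = 1/2.
By linearity: E[X] = 86 · (1/2) = (87 − 1) · (1/2) = 43 ≈ 43.000000.

E[X] = 43 = 43.000000.


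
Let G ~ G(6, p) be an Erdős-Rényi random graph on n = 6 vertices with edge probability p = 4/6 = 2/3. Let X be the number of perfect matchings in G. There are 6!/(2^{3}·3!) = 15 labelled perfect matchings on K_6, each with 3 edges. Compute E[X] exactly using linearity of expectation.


K_6 has 6!/(2^{3}·3!) = 15 labelled perfect matchings.
For each such perfect matching H, let X_H = 1 if all 3 edges of H are present in G. Then P[X_H = 1] = p^{3} = (2/3)^{3} = 8/27.
By linearity: E[X] = Σ_H E[X_H] = 15 · p^{3} = 15 · 8/27 = 40/9.
Numerically: E[X] ≈ 4.4444.

E[X] = 15 · (2/3)^{3} = 40/9 ≈ 4.4444.


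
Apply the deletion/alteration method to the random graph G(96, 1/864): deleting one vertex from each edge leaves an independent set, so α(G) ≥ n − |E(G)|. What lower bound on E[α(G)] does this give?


E[|E(G)|] = C(96, 2)·p = 4560 · (1/864) = 95/18.
E[α(G)] ≥ n − E[|E(G)|] = 96 − 95/18 = 1633/18.
Numerically: ≈ 90.72222.
(This is only a lower bound; the true E[α(G)] may be larger.)

E[α(G)] ≥ 1633/18 ≈ 90.72222.


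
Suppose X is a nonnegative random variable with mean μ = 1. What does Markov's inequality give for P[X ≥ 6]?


μ = E[X] = 1, a = 6.
Markov: P[X ≥ 6] ≤ μ/a = (1)/6 = 1/6.
Numerically: ≈ 0.166667.
(Since a = 6 > μ = 1.000000, the bound 1/6 is < 1 and informative.)

P[X ≥ 6] ≤ 1/6 ≈ 0.166667.


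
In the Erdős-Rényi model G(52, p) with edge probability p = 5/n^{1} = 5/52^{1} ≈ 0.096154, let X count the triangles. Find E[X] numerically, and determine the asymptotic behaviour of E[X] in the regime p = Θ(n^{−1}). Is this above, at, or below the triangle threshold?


Number of potential triangles: C(52, 3) = 22100.
Each occurs with probability p³ ≈ (0.096154)³ ≈ 8.8899636e-04.
By linearity: E[X] = C(52, 3)·p³ ≈ 22100 · 8.8899636e-04 ≈ 19.64682.
Here α = 1, so p = 5/n is exactly at the triangle threshold p ~ 1/n. Asymptotically E[X] → c³/6 = 5³/6 = 125/6 ≈ 20.83333, a bounded constant. In this regime the triangle count is asymptotically Poisson(c³/6).

E[X] ≈ 19.64682; in regime p = Θ(1/n^{1}) E[X] stays bounded (at the triangle threshold p ~ 1/n).


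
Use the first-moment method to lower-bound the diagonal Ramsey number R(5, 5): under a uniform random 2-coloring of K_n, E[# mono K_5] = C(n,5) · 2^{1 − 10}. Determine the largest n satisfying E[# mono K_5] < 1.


We need C(n, 5) · 2^{1 − 10} < 1, i.e. C(n, 5) < 2^{10 − 1} = 512.
Check values of n near the boundary:
  n = 10: C(10, 5) = 252; 252 < 512? YES
  n = 11: C(11, 5) = 462; 462 < 512? YES
  n = 12: C(12, 5) = 792; 792 < 512? NO
  n = 13: C(13, 5) = 1287; 1287 < 512? NO
  n = 14: C(14, 5) = 2002; 2002 < 512? NO
The largest n with C(n, 5) < 512 is n = 11 (where E[X] = 231/256 ≈ 0.90234). Hence R(5, 5) > 11, i.e. R(5, 5) ≥ 12.

Largest n = 11; hence R(5, 5) > 11.


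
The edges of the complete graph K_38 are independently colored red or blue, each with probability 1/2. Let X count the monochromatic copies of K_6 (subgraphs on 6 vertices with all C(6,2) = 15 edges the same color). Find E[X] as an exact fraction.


Let X = Σ_S X_S over the C(38, 6) = 2760681 subsets S of size 6, where X_S = 1 if the K_6 on S is monochromatic.
For a fixed S, the K_6 on S has C(6, 2) = 15 edges. P[all 15 edges red] = (1/2)^15, and likewise for blue, so P[monochromatic] = 2·(1/2)^15 = 2^{1 − 15} = 1/16384.
By linearity: E[X] = C(38, 6) · 2^{1 − 15} = 2760681 · 1/16384 = 2760681/16384.
Numerically: E[X] ≈ 168.4986.

E[X] = C(38,6)·2^(1−C(6,2)) = 2760681/16384 ≈ 168.4986.


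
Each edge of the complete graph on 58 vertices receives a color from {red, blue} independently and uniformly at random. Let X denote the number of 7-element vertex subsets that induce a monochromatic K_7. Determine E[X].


Let X = Σ_S X_S over the C(58, 7) = 300674088 subsets S of size 7, where X_S = 1 if the K_7 on S is monochromatic.
For a fixed S, the K_7 on S has C(7, 2) = 21 edges. P[all 21 edges red] = (1/2)^21, and likewise for blue, so P[monochromatic] = 2·(1/2)^21 = 2^{1 − 21} = 1/1048576.
By linearity of expectation: E[X] = C(58, 7) · 2^{1 − 21} = 300674088 · 1/1048576 = 37584261/131072.
Numerically: E[X] ≈ 286.74516.

E[X] = C(58,7)·2^(1−C(7,2)) = 37584261/131072 ≈ 286.74516.


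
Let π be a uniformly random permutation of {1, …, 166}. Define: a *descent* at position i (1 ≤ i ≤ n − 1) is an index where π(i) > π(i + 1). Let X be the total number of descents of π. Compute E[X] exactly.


Write X = Σ X_I over i = 1, …, 165, with X_I the indicator of one descent.
There are 165 indicators.
For each fixed i, the pair (π(i), π(i+1)) is a uniformly random ordered pair of distinct values from {1, …, 166}; by symmetry P[π(i) > π(i+1)] = 1/2.
By linearity: E[X] = 165 · (1/2) = (166 − 1) · (1/2) = 165/2 ≈ 82.50000.

E[X] = 165/2 = 82.50000.


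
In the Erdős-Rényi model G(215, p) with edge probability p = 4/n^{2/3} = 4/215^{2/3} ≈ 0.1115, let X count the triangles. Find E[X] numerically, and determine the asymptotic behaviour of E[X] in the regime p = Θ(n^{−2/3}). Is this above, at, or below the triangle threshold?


Number of potential triangles: C(215, 3) = 1633355.
Each occurs with probability p³ ≈ (0.1115)³ ≈ 1.384532e-03.
By linearity: E[X] = C(215, 3)·p³ ≈ 1633355 · 1.384532e-03 ≈ 2261.4326.
Since α = 2/3 < 1, p = c/n^{2/3} ≫ 1/n is above the triangle threshold p ~ 1/n. Asymptotically E[X] ~ (c³/6)·n^{3(1−α)} = (4³/6)·n^{1} → ∞; triangles are abundant w.h.p.

E[X] ≈ 2261.4326; in regime p = Θ(1/n^{2/3}) E[X] diverges (above the triangle threshold p ~ 1/n).


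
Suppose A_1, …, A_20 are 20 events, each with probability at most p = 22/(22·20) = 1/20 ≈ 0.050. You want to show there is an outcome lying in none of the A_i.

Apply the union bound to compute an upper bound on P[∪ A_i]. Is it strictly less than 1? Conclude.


Union bound: P[∪_{i=1}^{20} A_i] ≤ Σ_i P[A_i] ≤ 20·p = 20·(1/20) = 1.
Numerically: 1 ≈ 1.000.
Is 1 < 1? NO.
Since the bound 1 is ≥ 1, the union bound is uninformative here; it does NOT by itself certify existence.

20·p = 1 ≈ 1.000; existence NOT certified by the union bound.


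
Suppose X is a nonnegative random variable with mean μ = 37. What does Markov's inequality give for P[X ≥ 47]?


μ = E[X] = 37, a = 47.
Markov: P[X ≥ 47] ≤ μ/a = (37)/47 = 37/47.
Numerically: ≈ 0.78723.
(Since a = 47 > μ = 37.00000, the bound 37/47 is < 1 and informative.)

P[X ≥ 47] ≤ 37/47 ≈ 0.78723.


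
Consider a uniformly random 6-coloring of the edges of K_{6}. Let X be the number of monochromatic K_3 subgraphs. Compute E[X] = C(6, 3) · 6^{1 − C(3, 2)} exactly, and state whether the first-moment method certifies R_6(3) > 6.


E[X] = C(6, 3) · 6^{1 − 3} = 20 · 6^{−2} = 20/36.
As a reduced fraction: E[X] = 5/9 ≈ 0.5555556.
Is E[X] < 1? YES.
Since E[X] < 1, there exists a 6-coloring of K_{6} with no monochromatic K_3; hence R_6(3) > 6.

E[X] = 5/9 ≈ 0.5555556; E[X] < 1, so R_6(3) > 6.


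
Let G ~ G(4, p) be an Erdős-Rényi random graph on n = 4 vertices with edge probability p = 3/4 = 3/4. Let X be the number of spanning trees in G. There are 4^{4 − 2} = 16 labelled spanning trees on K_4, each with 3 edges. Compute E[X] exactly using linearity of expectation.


K_4 has 4^{4 − 2} = 16 labelled spanning trees.
For each such spanning tree H, let X_H = 1 if all 3 edges of H are present in G. Then P[X_H = 1] = p^{3} = (3/4)^{3} = 27/64.
By linearity of expectation: E[X] = Σ_H E[X_H] = 16 · p^{3} = 16 · 27/64 = 27/4.
Numerically: E[X] ≈ 6.75.

E[X] = 16 · (3/4)^{3} = 27/4 ≈ 6.75.


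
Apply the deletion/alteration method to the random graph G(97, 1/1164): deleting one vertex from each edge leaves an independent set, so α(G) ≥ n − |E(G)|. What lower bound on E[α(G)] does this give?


E[|E(G)|] = C(97, 2)·p = 4656 · (1/1164) = 4.
E[α(G)] ≥ n − E[|E(G)|] = 97 − 4 = 93.
Numerically: ≈ 93.0000.
(This is only a lower bound; the true E[α(G)] may be larger.)

E[α(G)] ≥ 93 ≈ 93.0000.


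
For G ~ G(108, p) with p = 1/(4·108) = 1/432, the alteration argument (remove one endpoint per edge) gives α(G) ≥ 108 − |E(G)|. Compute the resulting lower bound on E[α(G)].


E[|E(G)|] = C(108, 2)·p = 5778 · (1/432) = 107/8.
E[α(G)] ≥ n − E[|E(G)|] = 108 − 107/8 = 757/8.
Numerically: ≈ 94.62500.
(This is only a lower bound; the true E[α(G)] may be larger.)

E[α(G)] ≥ 757/8 ≈ 94.62500.


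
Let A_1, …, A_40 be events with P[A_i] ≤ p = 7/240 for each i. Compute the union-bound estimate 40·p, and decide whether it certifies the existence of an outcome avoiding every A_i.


Union bound: P[∪_{i=1}^{40} A_i] ≤ Σ_i P[A_i] ≤ 40·p = 40·(7/240) = 7/6.
Numerically: 7/6 ≈ 1.16667.
Is 7/6 < 1? NO.
Since the bound 7/6 is ≥ 1, the union bound is uninformative here; it does NOT by itself certify existence.

40·p = 7/6 ≈ 1.16667; existence NOT certified by the union bound.
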